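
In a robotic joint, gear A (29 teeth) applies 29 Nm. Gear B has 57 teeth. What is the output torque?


Given: N1 = 29, N2 = 57, T1 = 29 Nm
Using T2/T1 = N2/N1
T2 = T1 * N2 / N1
T2 = 29 * 57 / 29
T2 = 1653 / 29
T2 = 57 Nm

57 Nm


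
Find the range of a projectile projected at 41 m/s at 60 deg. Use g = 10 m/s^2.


Given: v0 = 41 m/s, theta = 60 deg, g = 10 m/s^2
sin(2*60) = sin(120) = sqrt(3)/2
Using R = v0^2 * sin(2*theta) / g
R = 41^2 * (sqrt(3)/2) / 10
R = 1681 * sqrt(3) / 20
R = 1681/20*sqrt(3) m

1681/20*sqrt(3) m


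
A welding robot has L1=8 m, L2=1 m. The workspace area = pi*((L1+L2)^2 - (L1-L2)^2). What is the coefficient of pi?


Given: L1 = 8, L2 = 1
(L1+L2)^2 = (9)^2 = 81
(L1-L2)^2 = (7)^2 = 49
Difference = 81 - 49 = 32
This equals 4*L1*L2 = 4*8*1 = 32
Workspace area = 32*pi

32


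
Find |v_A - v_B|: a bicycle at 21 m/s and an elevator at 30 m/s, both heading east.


Given: v_A = 21 m/s east, v_B = 30 m/s east
Both move in the same direction; relative speed = |v_A - v_B|
|21 - 30| = |-9|
= 9 m/s

9 m/s


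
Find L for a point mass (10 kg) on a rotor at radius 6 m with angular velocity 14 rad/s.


Given: m = 10 kg, r = 6 m, omega = 14 rad/s
For a point mass: I = m*r^2
I = 10*6^2 = 10*36 = 360
L = I*omega = 360*14
L = 5040 kg*m^2/s

5040 kg*m^2/s


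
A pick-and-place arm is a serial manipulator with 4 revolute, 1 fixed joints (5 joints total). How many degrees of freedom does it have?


Given: serial robot with 4 revolute, 1 fixed joints
DOF contribution per joint type: revolute=1, prismatic=1, spherical=3, fixed=0
DOF = 4*1 + 1*0
DOF = 4

4


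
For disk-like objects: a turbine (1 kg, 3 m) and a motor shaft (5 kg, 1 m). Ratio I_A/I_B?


Given: M1=1 kg, R1=3 m, M2=5 kg, R2=1 m
For a disk: I = (1/2)*M*R^2, so I_A/I_B = (M1*R1^2)/(M2*R2^2)
M1*R1^2 = 1*9 = 9
M2*R2^2 = 5*1 = 5
I_A/I_B = 9/5 = 9/5

9/5


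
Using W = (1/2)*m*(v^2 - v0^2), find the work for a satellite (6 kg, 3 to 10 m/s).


Given: m = 6 kg, v0 = 3 m/s, v = 10 m/s
Using W = (1/2)*m*(v^2 - v0^2)
v^2 = 10^2 = 100
v0^2 = 3^2 = 9
v^2 - v0^2 = 100 - 9 = 91
W = (1/2)*6*91 = 273 J

273 J


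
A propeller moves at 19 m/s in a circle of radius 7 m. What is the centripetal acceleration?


Given: v = 19 m/s, r = 7 m
Using a_c = v^2 / r
a_c = 19^2 / 7
a_c = 361 / 7
a_c = 361/7 m/s^2

361/7 m/s^2


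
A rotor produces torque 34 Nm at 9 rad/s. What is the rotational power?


Given: tau = 34 Nm, omega = 9 rad/s
Using P = tau * omega
P = 34 * 9
P = 306 W

306 W


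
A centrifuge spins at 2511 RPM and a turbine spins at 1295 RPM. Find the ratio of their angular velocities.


Given: RPM_A = 2511, RPM_B = 1295
omega = 2*pi*RPM/60, so omega_A/omega_B = RPM_A / RPM_B
omega_A/omega_B = 2511 / 1295
omega_A/omega_B = 2511/1295

2511/1295


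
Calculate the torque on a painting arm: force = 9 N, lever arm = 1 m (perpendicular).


Given: F = 9 N, r = 1 m, angle = 90 deg (perpendicular)
Using tau = F * r * sin(90)
sin(90) = 1
tau = 9 * 1 * 1
tau = 9 Nm

9 Nm


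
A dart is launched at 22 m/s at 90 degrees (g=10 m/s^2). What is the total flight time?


Given: v0 = 22 m/s, theta = 90 deg, g = 10 m/s^2
sin(90) = 1
Using T = 2*v0*sin(theta) / g
T = 2*22*1 / 10
T = 44 / 10
T = 22/5 s

22/5 s


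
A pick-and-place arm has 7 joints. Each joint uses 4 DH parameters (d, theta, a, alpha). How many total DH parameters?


Given: 7 joints, 4 DH parameters per joint (d, theta, a, alpha)
Total DH parameters = number_of_joints * 4
Total = 7 * 4
Total = 28

28


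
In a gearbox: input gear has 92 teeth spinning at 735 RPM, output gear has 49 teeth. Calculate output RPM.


Given: N1 = 92 teeth, w1 = 735 RPM, N2 = 49 teeth
Using N1*w1 = N2*w2
w2 = N1*w1 / N2
w2 = 92*735 / 49
w2 = 67620 / 49
w2 = 1380 RPM

1380 RPM


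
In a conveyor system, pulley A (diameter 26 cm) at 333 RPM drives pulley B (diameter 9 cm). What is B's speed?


Given: D1 = 26 cm, w1 = 333 RPM, D2 = 9 cm
Using D1*w1 = D2*w2
w2 = D1*w1 / D2
w2 = 26*333 / 9
w2 = 8658 / 9
w2 = 962 RPM

962 RPM


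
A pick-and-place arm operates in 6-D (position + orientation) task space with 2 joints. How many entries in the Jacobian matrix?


Given: task space dimension = 6, joints = 2
Jacobian is a 6 x 2 matrix
Total entries = rows * columns
Total = 6 * 2
Total = 12

12


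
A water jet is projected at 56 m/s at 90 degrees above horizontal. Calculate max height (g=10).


Given: v0 = 56 m/s, theta = 90 deg, g = 10 m/s^2
sin^2(90) = 1
Using H = v0^2 * sin^2(theta) / (2*g)
H = 56^2 * 1 / (2*10)
H = 3136 * 1 / 20
H = 3136 / 20
H = 784/5 m

784/5 m


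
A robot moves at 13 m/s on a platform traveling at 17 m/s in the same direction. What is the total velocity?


Given: object velocity = 13 m/s, platform velocity = 17 m/s (same direction)
Using classical velocity addition: v_total = v_object + v_platform
v_total = 13 + 17
v_total = 30 m/s

30 m/s


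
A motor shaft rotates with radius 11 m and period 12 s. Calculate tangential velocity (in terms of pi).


Given: radius r = 11 m, period T = 12 s
Using v = 2*pi*r / T
v = 2*pi*11 / 12
v = 22*pi / 12
v = 11/6*pi m/s

11/6*pi m/s


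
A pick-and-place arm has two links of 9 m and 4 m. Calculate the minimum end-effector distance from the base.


Given: L1 = 9 m, L2 = 4 m
For a 2-link planar arm, min reach = |L1 - L2| (second link folded back)
Min reach = |9 - 4|
Min reach = 5 m

5 m


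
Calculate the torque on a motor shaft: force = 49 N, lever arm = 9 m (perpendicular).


Given: F = 49 N, r = 9 m, angle = 90 deg (perpendicular)
Using tau = F * r * sin(90)
sin(90) = 1
tau = 49 * 9 * 1
tau = 441 Nm

441 Nm


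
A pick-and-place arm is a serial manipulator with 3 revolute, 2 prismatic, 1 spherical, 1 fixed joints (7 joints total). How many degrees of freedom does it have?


Given: serial robot with 3 revolute, 2 prismatic, 1 spherical, 1 fixed joints
DOF contribution per joint type: revolute=1, prismatic=1, spherical=3, fixed=0
DOF = 3*1 + 2*1 + 1*3 + 1*0
DOF = 8

8


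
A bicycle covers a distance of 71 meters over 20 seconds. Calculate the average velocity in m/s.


Given: distance d = 71 m, time t = 20 s
Using v = d / t
v = 71 / 20
v = 71/20 m/s

71/20 m/s


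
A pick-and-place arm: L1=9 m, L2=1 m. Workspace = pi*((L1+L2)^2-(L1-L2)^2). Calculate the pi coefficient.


Given: L1 = 9, L2 = 1
(L1+L2)^2 = (10)^2 = 100
(L1-L2)^2 = (8)^2 = 64
Difference = 100 - 64 = 36
This equals 4*L1*L2 = 4*9*1 = 36
Workspace area = 36*pi

36


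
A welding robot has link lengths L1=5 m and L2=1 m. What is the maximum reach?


Given: L1 = 5 m, L2 = 1 m
For a 2-link planar arm, max reach = L1 + L2 (fully extended)
Max reach = 5 + 1
Max reach = 6 m

6 m


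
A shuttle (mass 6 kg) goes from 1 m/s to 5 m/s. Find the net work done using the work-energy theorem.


Given: m = 6 kg, v0 = 1 m/s, v = 5 m/s
Using W = (1/2)*m*(v^2 - v0^2)
v^2 = 5^2 = 25
v0^2 = 1^2 = 1
v^2 - v0^2 = 25 - 1 = 24
W = (1/2)*6*24 = 72 J

72 J


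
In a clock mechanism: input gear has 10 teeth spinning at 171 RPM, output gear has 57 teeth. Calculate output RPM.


Given: N1 = 10 teeth, w1 = 171 RPM, N2 = 57 teeth
Using N1*w1 = N2*w2
w2 = N1*w1 / N2
w2 = 10*171 / 57
w2 = 1710 / 57
w2 = 30 RPM

30 RPM


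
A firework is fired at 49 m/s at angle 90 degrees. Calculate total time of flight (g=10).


Given: v0 = 49 m/s, theta = 90 deg, g = 10 m/s^2
sin(90) = 1
Using T = 2*v0*sin(theta) / g
T = 2*49*1 / 10
T = 98 / 10
T = 49/5 s

49/5 s


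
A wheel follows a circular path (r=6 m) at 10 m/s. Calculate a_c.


Given: v = 10 m/s, r = 6 m
Using a_c = v^2 / r
a_c = 10^2 / 6
a_c = 100 / 6
a_c = 50/3 m/s^2

50/3 m/s^2


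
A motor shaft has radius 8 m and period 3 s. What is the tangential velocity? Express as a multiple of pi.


Given: radius r = 8 m, period T = 3 s
Using v = 2*pi*r / T
v = 2*pi*8 / 3
v = 16*pi / 3
v = 16/3*pi m/s

16/3*pi m/s


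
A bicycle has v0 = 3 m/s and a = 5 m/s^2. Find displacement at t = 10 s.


Given: v0 = 3 m/s, a = 5 m/s^2, t = 10 s
Using s = v0*t + (1/2)*a*t^2
s = 3*10 + (1/2)*5*10^2
s = 30 + (1/2)*500
s = 30 + 250
s = 280

280 m


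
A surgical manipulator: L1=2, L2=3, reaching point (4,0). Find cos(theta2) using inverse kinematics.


Given: L1 = 2, L2 = 3, target (x, y) = (4, 0)
Using cos(theta2) = (x^2 + y^2 - L1^2 - L2^2) / (2*L1*L2)
x^2 + y^2 = 4^2 + 0 = 16
L1^2 + L2^2 = 4 + 9 = 13
Numerator = 16 - 13 = 3
Denominator = 2*2*3 = 12
cos(theta2) = 3/12 = 1/4

1/4


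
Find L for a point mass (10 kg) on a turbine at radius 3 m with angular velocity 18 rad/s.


Given: m = 10 kg, r = 3 m, omega = 18 rad/s
For a point mass: I = m*r^2
I = 10*3^2 = 10*9 = 90
L = I*omega = 90*18
L = 1620 kg*m^2/s

1620 kg*m^2/s


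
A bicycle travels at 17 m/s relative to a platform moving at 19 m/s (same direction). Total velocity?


Given: object velocity = 17 m/s, platform velocity = 19 m/s (same direction)
Using classical velocity addition: v_total = v_object + v_platform
v_total = 17 + 19
v_total = 36 m/s

36 m/s


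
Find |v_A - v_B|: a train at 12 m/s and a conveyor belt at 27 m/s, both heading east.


Given: v_A = 12 m/s east, v_B = 27 m/s east
Both move in the same direction; relative speed = |v_A - v_B|
|12 - 27| = |-15|
= 15 m/s

15 m/s


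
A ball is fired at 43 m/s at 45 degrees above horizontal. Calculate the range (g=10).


Given: v0 = 43 m/s, theta = 45 deg, g = 10 m/s^2
sin(2*45) = sin(90) = 1
Using R = v0^2 * sin(2*theta) / g
R = 43^2 * 1 / 10
R = 1849 / 10
R = 1849/10 m

1849/10 m


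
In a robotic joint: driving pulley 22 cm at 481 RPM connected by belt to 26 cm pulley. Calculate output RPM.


Given: D1 = 22 cm, w1 = 481 RPM, D2 = 26 cm
Using D1*w1 = D2*w2
w2 = D1*w1 / D2
w2 = 22*481 / 26
w2 = 10582 / 26
w2 = 407 RPM

407 RPM


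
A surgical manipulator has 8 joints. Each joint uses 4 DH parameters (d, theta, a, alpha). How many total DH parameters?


Given: 8 joints, 4 DH parameters per joint (d, theta, a, alpha)
Total DH parameters = number_of_joints * 4
Total = 8 * 4
Total = 32

32


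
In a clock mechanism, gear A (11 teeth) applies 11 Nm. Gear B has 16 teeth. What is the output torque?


Given: N1 = 11, N2 = 16, T1 = 11 Nm
Using T2/T1 = N2/N1
T2 = T1 * N2 / N1
T2 = 11 * 16 / 11
T2 = 176 / 11
T2 = 16 Nm

16 Nm


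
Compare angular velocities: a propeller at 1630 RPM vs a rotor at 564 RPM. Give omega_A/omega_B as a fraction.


Given: RPM_A = 1630, RPM_B = 564
omega = 2*pi*RPM/60, so omega_A/omega_B = RPM_A / RPM_B
omega_A/omega_B = 1630 / 564
omega_A/omega_B = 815/282

815/282


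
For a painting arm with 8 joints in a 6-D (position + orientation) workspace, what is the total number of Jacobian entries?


Given: task space dimension = 6, joints = 8
Jacobian is a 6 x 8 matrix
Total entries = rows * columns
Total = 6 * 8
Total = 48

48


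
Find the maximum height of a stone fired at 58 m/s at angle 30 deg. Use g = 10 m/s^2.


Given: v0 = 58 m/s, theta = 30 deg, g = 10 m/s^2
sin^2(30) = 1/4
Using H = v0^2 * sin^2(theta) / (2*g)
H = 58^2 * 1/4 / (2*10)
H = 3364 * 1/4 / 20
H = 841 / 20
H = 841/20 m

841/20 m


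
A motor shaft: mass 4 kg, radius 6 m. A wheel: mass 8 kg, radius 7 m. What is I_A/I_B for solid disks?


Given: M1=4 kg, R1=6 m, M2=8 kg, R2=7 m
For a disk: I = (1/2)*M*R^2, so I_A/I_B = (M1*R1^2)/(M2*R2^2)
M1*R1^2 = 4*36 = 144
M2*R2^2 = 8*49 = 392
I_A/I_B = 144/392 = 18/49

18/49


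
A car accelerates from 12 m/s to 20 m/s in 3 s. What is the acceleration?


Given: initial velocity v0 = 12 m/s, final velocity v = 20 m/s, time t = 3 s
Using a = (v - v0) / t
a = (20 - 12) / 3
a = 8 / 3
a = 8/3 m/s^2

8/3 m/s^2


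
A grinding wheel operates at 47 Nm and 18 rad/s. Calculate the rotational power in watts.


Given: tau = 47 Nm, omega = 18 rad/s
Using P = tau * omega
P = 47 * 18
P = 846 W

846 W


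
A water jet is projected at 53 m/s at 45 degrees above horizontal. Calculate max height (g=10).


Given: v0 = 53 m/s, theta = 45 deg, g = 10 m/s^2
sin^2(45) = 1/2
Using H = v0^2 * sin^2(theta) / (2*g)
H = 53^2 * 1/2 / (2*10)
H = 2809 * 1/2 / 20
H = 2809/2 / 20
H = 2809/40 m

2809/40 m


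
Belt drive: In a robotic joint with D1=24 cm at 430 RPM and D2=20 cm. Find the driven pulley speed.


Given: D1 = 24 cm, w1 = 430 RPM, D2 = 20 cm
Using D1*w1 = D2*w2
w2 = D1*w1 / D2
w2 = 24*430 / 20
w2 = 10320 / 20
w2 = 516 RPM

516 RPM


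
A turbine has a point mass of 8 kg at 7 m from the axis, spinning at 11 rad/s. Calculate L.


Given: m = 8 kg, r = 7 m, omega = 11 rad/s
For a point mass: I = m*r^2
I = 8*7^2 = 8*49 = 392
L = I*omega = 392*11
L = 4312 kg*m^2/s

4312 kg*m^2/s


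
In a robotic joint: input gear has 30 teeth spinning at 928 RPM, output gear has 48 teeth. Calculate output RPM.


Given: N1 = 30 teeth, w1 = 928 RPM, N2 = 48 teeth
Using N1*w1 = N2*w2
w2 = N1*w1 / N2
w2 = 30*928 / 48
w2 = 27840 / 48
w2 = 580 RPM

580 RPM


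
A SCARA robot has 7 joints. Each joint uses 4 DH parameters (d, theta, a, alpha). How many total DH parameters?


Given: 7 joints, 4 DH parameters per joint (d, theta, a, alpha)
Total DH parameters = number_of_joints * 4
Total = 7 * 4
Total = 28

28


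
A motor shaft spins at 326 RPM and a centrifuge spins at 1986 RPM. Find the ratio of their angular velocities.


Given: RPM_A = 326, RPM_B = 1986
omega = 2*pi*RPM/60, so omega_A/omega_B = RPM_A / RPM_B
omega_A/omega_B = 326 / 1986
omega_A/omega_B = 163/993

163/993


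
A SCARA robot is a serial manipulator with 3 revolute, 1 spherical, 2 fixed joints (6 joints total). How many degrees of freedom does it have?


Given: serial robot with 3 revolute, 1 spherical, 2 fixed joints
DOF contribution per joint type: revolute=1, prismatic=1, spherical=3, fixed=0
DOF = 3*1 + 1*3 + 2*0
DOF = 6

6


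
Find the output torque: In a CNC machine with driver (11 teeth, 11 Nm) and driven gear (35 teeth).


Given: N1 = 11, N2 = 35, T1 = 11 Nm
Using T2/T1 = N2/N1
T2 = T1 * N2 / N1
T2 = 11 * 35 / 11
T2 = 385 / 11
T2 = 35 Nm

35 Nm


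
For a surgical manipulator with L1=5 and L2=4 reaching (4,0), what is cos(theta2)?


Given: L1 = 5, L2 = 4, target (x, y) = (4, 0)
Using cos(theta2) = (x^2 + y^2 - L1^2 - L2^2) / (2*L1*L2)
x^2 + y^2 = 4^2 + 0 = 16
L1^2 + L2^2 = 25 + 16 = 41
Numerator = 16 - 41 = -25
Denominator = 2*5*4 = 40
cos(theta2) = -25/40 = -5/8

-5/8


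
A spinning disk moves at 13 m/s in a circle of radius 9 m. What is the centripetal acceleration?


Given: v = 13 m/s, r = 9 m
Using a_c = v^2 / r
a_c = 13^2 / 9
a_c = 169 / 9
a_c = 169/9 m/s^2

169/9 m/s^2


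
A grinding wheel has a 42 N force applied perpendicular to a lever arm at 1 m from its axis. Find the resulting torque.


Given: F = 42 N, r = 1 m, angle = 90 deg (perpendicular)
Using tau = F * r * sin(90)
sin(90) = 1
tau = 42 * 1 * 1
tau = 42 Nm

42 Nm


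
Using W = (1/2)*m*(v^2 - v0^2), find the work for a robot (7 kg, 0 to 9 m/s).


Given: m = 7 kg, v0 = 0 m/s, v = 9 m/s
Using W = (1/2)*m*(v^2 - v0^2)
v^2 = 9^2 = 81
v0^2 = 0^2 = 0
v^2 - v0^2 = 81 - 0 = 81
W = (1/2)*7*81 = 567/2 J

567/2 J


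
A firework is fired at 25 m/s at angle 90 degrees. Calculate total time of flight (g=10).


Given: v0 = 25 m/s, theta = 90 deg, g = 10 m/s^2
sin(90) = 1
Using T = 2*v0*sin(theta) / g
T = 2*25*1 / 10
T = 50 / 10
T = 5 s

5 s


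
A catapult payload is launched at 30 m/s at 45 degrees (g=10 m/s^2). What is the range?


Given: v0 = 30 m/s, theta = 45 deg, g = 10 m/s^2
sin(2*45) = sin(90) = 1
Using R = v0^2 * sin(2*theta) / g
R = 30^2 * 1 / 10
R = 900 / 10
R = 90 m

90 m


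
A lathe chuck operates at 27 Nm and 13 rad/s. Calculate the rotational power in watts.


Given: tau = 27 Nm, omega = 13 rad/s
Using P = tau * omega
P = 27 * 13
P = 351 W

351 W


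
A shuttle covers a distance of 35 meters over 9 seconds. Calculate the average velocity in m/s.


Given: distance d = 35 m, time t = 9 s
Using v = d / t
v = 35 / 9
v = 35/9 m/s

35/9 m/s


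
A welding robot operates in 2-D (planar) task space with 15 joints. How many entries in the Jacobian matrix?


Given: task space dimension = 2, joints = 15
Jacobian is a 2 x 15 matrix
Total entries = rows * columns
Total = 2 * 15
Total = 30

30


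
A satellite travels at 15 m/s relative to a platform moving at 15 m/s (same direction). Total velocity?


Given: object velocity = 15 m/s, platform velocity = 15 m/s (same direction)
Using classical velocity addition: v_total = v_object + v_platform
v_total = 15 + 15
v_total = 30 m/s

30 m/s


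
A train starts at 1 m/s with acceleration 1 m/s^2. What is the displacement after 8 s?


Given: v0 = 1 m/s, a = 1 m/s^2, t = 8 s
Using s = v0*t + (1/2)*a*t^2
s = 1*8 + (1/2)*1*8^2
s = 8 + (1/2)*64
s = 8 + 32
s = 40

40 m


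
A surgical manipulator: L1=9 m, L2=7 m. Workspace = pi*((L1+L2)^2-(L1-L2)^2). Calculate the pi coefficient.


Given: L1 = 9, L2 = 7
(L1+L2)^2 = (16)^2 = 256
(L1-L2)^2 = (2)^2 = 4
Difference = 256 - 4 = 252
This equals 4*L1*L2 = 4*9*7 = 252
Workspace area = 252*pi

252


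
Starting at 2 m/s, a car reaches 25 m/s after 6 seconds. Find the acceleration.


Given: initial velocity v0 = 2 m/s, final velocity v = 25 m/s, time t = 6 s
Using a = (v - v0) / t
a = (25 - 2) / 6
a = 23 / 6
a = 23/6 m/s^2

23/6 m/s^2


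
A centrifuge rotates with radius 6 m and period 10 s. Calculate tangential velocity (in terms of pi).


Given: radius r = 6 m, period T = 10 s
Using v = 2*pi*r / T
v = 2*pi*6 / 10
v = 12*pi / 10
v = 6/5*pi m/s

6/5*pi m/s


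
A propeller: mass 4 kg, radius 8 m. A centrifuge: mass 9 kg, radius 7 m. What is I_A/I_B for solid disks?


Given: M1=4 kg, R1=8 m, M2=9 kg, R2=7 m
For a disk: I = (1/2)*M*R^2, so I_A/I_B = (M1*R1^2)/(M2*R2^2)
M1*R1^2 = 4*64 = 256
M2*R2^2 = 9*49 = 441
I_A/I_B = 256/441 = 256/441

256/441


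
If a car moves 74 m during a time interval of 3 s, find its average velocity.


Given: distance d = 74 m, time t = 3 s
Using v = d / t
v = 74 / 3
v = 74/3 m/s

74/3 m/s


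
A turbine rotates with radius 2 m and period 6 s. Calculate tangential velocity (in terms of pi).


Given: radius r = 2 m, period T = 6 s
Using v = 2*pi*r / T
v = 2*pi*2 / 6
v = 4*pi / 6
v = 2/3*pi m/s

2/3*pi m/s


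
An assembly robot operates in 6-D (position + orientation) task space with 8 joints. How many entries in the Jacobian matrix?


Given: task space dimension = 6, joints = 8
Jacobian is a 6 x 8 matrix
Total entries = rows * columns
Total = 6 * 8
Total = 48

48


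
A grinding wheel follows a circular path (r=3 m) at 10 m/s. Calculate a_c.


Given: v = 10 m/s, r = 3 m
Using a_c = v^2 / r
a_c = 10^2 / 3
a_c = 100 / 3
a_c = 100/3 m/s^2

100/3 m/s^2


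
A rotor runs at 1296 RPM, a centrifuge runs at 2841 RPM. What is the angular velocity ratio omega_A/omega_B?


Given: RPM_A = 1296, RPM_B = 2841
omega = 2*pi*RPM/60, so omega_A/omega_B = RPM_A / RPM_B
omega_A/omega_B = 1296 / 2841
omega_A/omega_B = 432/947

432/947


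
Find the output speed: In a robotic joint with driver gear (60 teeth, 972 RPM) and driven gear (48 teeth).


Given: N1 = 60 teeth, w1 = 972 RPM, N2 = 48 teeth
Using N1*w1 = N2*w2
w2 = N1*w1 / N2
w2 = 60*972 / 48
w2 = 58320 / 48
w2 = 1215 RPM

1215 RPM


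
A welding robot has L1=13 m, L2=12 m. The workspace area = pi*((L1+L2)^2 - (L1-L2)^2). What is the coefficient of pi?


Given: L1 = 13, L2 = 12
(L1+L2)^2 = (25)^2 = 625
(L1-L2)^2 = (1)^2 = 1
Difference = 625 - 1 = 624
This equals 4*L1*L2 = 4*13*12 = 624
Workspace area = 624*pi

624


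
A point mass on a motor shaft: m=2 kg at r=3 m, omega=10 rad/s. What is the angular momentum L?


Given: m = 2 kg, r = 3 m, omega = 10 rad/s
For a point mass: I = m*r^2
I = 2*3^2 = 2*9 = 18
L = I*omega = 18*10
L = 180 kg*m^2/s

180 kg*m^2/s


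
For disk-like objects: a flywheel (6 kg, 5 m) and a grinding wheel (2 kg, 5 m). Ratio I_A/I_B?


Given: M1=6 kg, R1=5 m, M2=2 kg, R2=5 m
For a disk: I = (1/2)*M*R^2, so I_A/I_B = (M1*R1^2)/(M2*R2^2)
M1*R1^2 = 6*25 = 150
M2*R2^2 = 2*25 = 50
I_A/I_B = 150/50 = 3

3


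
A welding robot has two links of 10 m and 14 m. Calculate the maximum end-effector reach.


Given: L1 = 10 m, L2 = 14 m
For a 2-link planar arm, max reach = L1 + L2 (fully extended)
Max reach = 10 + 14
Max reach = 24 m

24 m


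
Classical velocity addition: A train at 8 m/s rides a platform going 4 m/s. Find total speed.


Given: object velocity = 8 m/s, platform velocity = 4 m/s (same direction)
Using classical velocity addition: v_total = v_object + v_platform
v_total = 8 + 4
v_total = 12 m/s

12 m/s


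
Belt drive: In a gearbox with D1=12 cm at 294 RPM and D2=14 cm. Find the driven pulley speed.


Given: D1 = 12 cm, w1 = 294 RPM, D2 = 14 cm
Using D1*w1 = D2*w2
w2 = D1*w1 / D2
w2 = 12*294 / 14
w2 = 3528 / 14
w2 = 252 RPM

252 RPM


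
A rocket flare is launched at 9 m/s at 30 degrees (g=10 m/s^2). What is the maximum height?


Given: v0 = 9 m/s, theta = 30 deg, g = 10 m/s^2
sin^2(30) = 1/4
Using H = v0^2 * sin^2(theta) / (2*g)
H = 9^2 * 1/4 / (2*10)
H = 81 * 1/4 / 20
H = 81/4 / 20
H = 81/80 m

81/80 m


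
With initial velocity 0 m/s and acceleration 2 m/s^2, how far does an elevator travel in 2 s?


Given: v0 = 0 m/s, a = 2 m/s^2, t = 2 s
Using s = v0*t + (1/2)*a*t^2
s = 0*2 + (1/2)*2*2^2
s = 0 + (1/2)*8
s = 0 + 4
s = 4

4 m


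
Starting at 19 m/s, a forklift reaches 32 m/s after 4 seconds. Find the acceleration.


Given: initial velocity v0 = 19 m/s, final velocity v = 32 m/s, time t = 4 s
Using a = (v - v0) / t
a = (32 - 19) / 4
a = 13 / 4
a = 13/4 m/s^2

13/4 m/s^2


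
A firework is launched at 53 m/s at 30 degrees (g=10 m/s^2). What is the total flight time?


Given: v0 = 53 m/s, theta = 30 deg, g = 10 m/s^2
sin(30) = 1/2
Using T = 2*v0*sin(theta) / g
T = 2*53*1/2 / 10
T = 53 / 10
T = 53/10 s

53/10 s


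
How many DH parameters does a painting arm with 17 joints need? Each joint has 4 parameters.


Given: 17 joints, 4 DH parameters per joint (d, theta, a, alpha)
Total DH parameters = number_of_joints * 4
Total = 17 * 4
Total = 68

68


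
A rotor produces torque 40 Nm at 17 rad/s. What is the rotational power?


Given: tau = 40 Nm, omega = 17 rad/s
Using P = tau * omega
P = 40 * 17
P = 680 W

680 W


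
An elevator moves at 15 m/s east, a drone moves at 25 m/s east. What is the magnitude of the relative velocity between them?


Given: v_A = 15 m/s east, v_B = 25 m/s east
Both move in the same direction; relative speed = |v_A - v_B|
|15 - 25| = |-10|
= 10 m/s

10 m/s


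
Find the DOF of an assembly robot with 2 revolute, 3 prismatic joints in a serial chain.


Given: serial robot with 2 revolute, 3 prismatic joints
DOF contribution per joint type: revolute=1, prismatic=1, spherical=3, fixed=0
DOF = 2*1 + 3*1
DOF = 5

5


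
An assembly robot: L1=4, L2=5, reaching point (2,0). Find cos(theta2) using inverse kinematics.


Given: L1 = 4, L2 = 5, target (x, y) = (2, 0)
Using cos(theta2) = (x^2 + y^2 - L1^2 - L2^2) / (2*L1*L2)
x^2 + y^2 = 2^2 + 0 = 4
L1^2 + L2^2 = 16 + 25 = 41
Numerator = 4 - 41 = -37
Denominator = 2*4*5 = 40
cos(theta2) = -37/40 = -37/40

-37/40


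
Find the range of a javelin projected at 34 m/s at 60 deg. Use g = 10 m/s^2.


Given: v0 = 34 m/s, theta = 60 deg, g = 10 m/s^2
sin(2*60) = sin(120) = sqrt(3)/2
Using R = v0^2 * sin(2*theta) / g
R = 34^2 * (sqrt(3)/2) / 10
R = 1156 * sqrt(3) / 20
R = 289/5*sqrt(3) m

289/5*sqrt(3) m


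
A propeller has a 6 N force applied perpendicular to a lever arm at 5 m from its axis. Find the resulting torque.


Given: F = 6 N, r = 5 m, angle = 90 deg (perpendicular)
Using tau = F * r * sin(90)
sin(90) = 1
tau = 6 * 5 * 1
tau = 30 Nm

30 Nm


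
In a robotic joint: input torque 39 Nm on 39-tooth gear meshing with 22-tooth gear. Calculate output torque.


Given: N1 = 39, N2 = 22, T1 = 39 Nm
Using T2/T1 = N2/N1
T2 = T1 * N2 / N1
T2 = 39 * 22 / 39
T2 = 858 / 39
T2 = 22 Nm

22 Nm


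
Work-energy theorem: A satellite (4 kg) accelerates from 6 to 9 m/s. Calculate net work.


Given: m = 4 kg, v0 = 6 m/s, v = 9 m/s
Using W = (1/2)*m*(v^2 - v0^2)
v^2 = 9^2 = 81
v0^2 = 6^2 = 36
v^2 - v0^2 = 81 - 36 = 45
W = (1/2)*4*45 = 90 J

90 J


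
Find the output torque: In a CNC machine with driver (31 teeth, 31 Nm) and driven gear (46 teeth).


Given: N1 = 31, N2 = 46, T1 = 31 Nm
Using T2/T1 = N2/N1
T2 = T1 * N2 / N1
T2 = 31 * 46 / 31
T2 = 1426 / 31
T2 = 46 Nm

46 Nm


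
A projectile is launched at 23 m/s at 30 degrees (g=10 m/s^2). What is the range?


Given: v0 = 23 m/s, theta = 30 deg, g = 10 m/s^2
sin(2*30) = sin(60) = sqrt(3)/2
Using R = v0^2 * sin(2*theta) / g
R = 23^2 * (sqrt(3)/2) / 10
R = 529 * sqrt(3) / 20
R = 529/20*sqrt(3) m

529/20*sqrt(3) m


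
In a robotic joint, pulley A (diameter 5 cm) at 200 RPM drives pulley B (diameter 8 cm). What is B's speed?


Given: D1 = 5 cm, w1 = 200 RPM, D2 = 8 cm
Using D1*w1 = D2*w2
w2 = D1*w1 / D2
w2 = 5*200 / 8
w2 = 1000 / 8
w2 = 125 RPM

125 RPM


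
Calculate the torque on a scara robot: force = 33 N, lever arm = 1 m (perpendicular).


Given: F = 33 N, r = 1 m, angle = 90 deg (perpendicular)
Using tau = F * r * sin(90)
sin(90) = 1
tau = 33 * 1 * 1
tau = 33 Nm

33 Nm


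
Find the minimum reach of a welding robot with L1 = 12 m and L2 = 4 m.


Given: L1 = 12 m, L2 = 4 m
For a 2-link planar arm, min reach = |L1 - L2| (second link folded back)
Min reach = |12 - 4|
Min reach = 8 m

8 m


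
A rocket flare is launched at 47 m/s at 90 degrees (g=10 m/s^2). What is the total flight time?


Given: v0 = 47 m/s, theta = 90 deg, g = 10 m/s^2
sin(90) = 1
Using T = 2*v0*sin(theta) / g
T = 2*47*1 / 10
T = 94 / 10
T = 47/5 s

47/5 s


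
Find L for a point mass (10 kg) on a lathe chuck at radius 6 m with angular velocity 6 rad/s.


Given: m = 10 kg, r = 6 m, omega = 6 rad/s
For a point mass: I = m*r^2
I = 10*6^2 = 10*36 = 360
L = I*omega = 360*6
L = 2160 kg*m^2/s

2160 kg*m^2/s


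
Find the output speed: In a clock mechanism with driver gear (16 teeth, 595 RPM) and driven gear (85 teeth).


Given: N1 = 16 teeth, w1 = 595 RPM, N2 = 85 teeth
Using N1*w1 = N2*w2
w2 = N1*w1 / N2
w2 = 16*595 / 85
w2 = 9520 / 85
w2 = 112 RPM

112 RPM


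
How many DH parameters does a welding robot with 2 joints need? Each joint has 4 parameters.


Given: 2 joints, 4 DH parameters per joint (d, theta, a, alpha)
Total DH parameters = number_of_joints * 4
Total = 2 * 4
Total = 8

8


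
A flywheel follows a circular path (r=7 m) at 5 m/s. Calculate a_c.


Given: v = 5 m/s, r = 7 m
Using a_c = v^2 / r
a_c = 5^2 / 7
a_c = 25 / 7
a_c = 25/7 m/s^2

25/7 m/s^2


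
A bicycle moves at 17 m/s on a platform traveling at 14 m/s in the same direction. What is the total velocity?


Given: object velocity = 17 m/s, platform velocity = 14 m/s (same direction)
Using classical velocity addition: v_total = v_object + v_platform
v_total = 17 + 14
v_total = 31 m/s

31 m/s


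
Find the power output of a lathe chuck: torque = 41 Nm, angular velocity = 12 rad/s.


Given: tau = 41 Nm, omega = 12 rad/s
Using P = tau * omega
P = 41 * 12
P = 492 W

492 W


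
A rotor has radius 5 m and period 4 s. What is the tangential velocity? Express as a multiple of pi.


Given: radius r = 5 m, period T = 4 s
Using v = 2*pi*r / T
v = 2*pi*5 / 4
v = 10*pi / 4
v = 5/2*pi m/s

5/2*pi m/s


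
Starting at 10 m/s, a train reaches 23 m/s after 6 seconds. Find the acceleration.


Given: initial velocity v0 = 10 m/s, final velocity v = 23 m/s, time t = 6 s
Using a = (v - v0) / t
a = (23 - 10) / 6
a = 13 / 6
a = 13/6 m/s^2

13/6 m/s^2


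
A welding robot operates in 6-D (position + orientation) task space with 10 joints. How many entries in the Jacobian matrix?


Given: task space dimension = 6, joints = 10
Jacobian is a 6 x 10 matrix
Total entries = rows * columns
Total = 6 * 10
Total = 60

60


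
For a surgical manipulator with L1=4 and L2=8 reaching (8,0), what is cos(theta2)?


Given: L1 = 4, L2 = 8, target (x, y) = (8, 0)
Using cos(theta2) = (x^2 + y^2 - L1^2 - L2^2) / (2*L1*L2)
x^2 + y^2 = 8^2 + 0 = 64
L1^2 + L2^2 = 16 + 64 = 80
Numerator = 64 - 80 = -16
Denominator = 2*4*8 = 64
cos(theta2) = -16/64 = -1/4

-1/4


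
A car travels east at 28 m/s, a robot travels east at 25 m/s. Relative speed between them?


Given: v_A = 28 m/s east, v_B = 25 m/s east
Both move in the same direction; relative speed = |v_A - v_B|
|28 - 25| = |3|
= 3 m/s

3 m/s


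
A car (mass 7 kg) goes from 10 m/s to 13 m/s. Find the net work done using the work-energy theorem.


Given: m = 7 kg, v0 = 10 m/s, v = 13 m/s
Using W = (1/2)*m*(v^2 - v0^2)
v^2 = 13^2 = 169
v0^2 = 10^2 = 100
v^2 - v0^2 = 169 - 100 = 69
W = (1/2)*7*69 = 483/2 J

483/2 J


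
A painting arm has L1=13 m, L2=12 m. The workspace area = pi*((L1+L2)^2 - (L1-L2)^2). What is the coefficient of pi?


Given: L1 = 13, L2 = 12
(L1+L2)^2 = (25)^2 = 625
(L1-L2)^2 = (1)^2 = 1
Difference = 625 - 1 = 624
This equals 4*L1*L2 = 4*13*12 = 624
Workspace area = 624*pi

624


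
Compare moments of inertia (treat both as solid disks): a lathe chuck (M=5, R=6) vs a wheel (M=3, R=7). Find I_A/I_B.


Given: M1=5 kg, R1=6 m, M2=3 kg, R2=7 m
For a disk: I = (1/2)*M*R^2, so I_A/I_B = (M1*R1^2)/(M2*R2^2)
M1*R1^2 = 5*36 = 180
M2*R2^2 = 3*49 = 147
I_A/I_B = 180/147 = 60/49

60/49


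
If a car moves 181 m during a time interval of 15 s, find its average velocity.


Given: distance d = 181 m, time t = 15 s
Using v = d / t
v = 181 / 15
v = 181/15 m/s

181/15 m/s


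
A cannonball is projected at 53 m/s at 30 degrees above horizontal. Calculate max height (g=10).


Given: v0 = 53 m/s, theta = 30 deg, g = 10 m/s^2
sin^2(30) = 1/4
Using H = v0^2 * sin^2(theta) / (2*g)
H = 53^2 * 1/4 / (2*10)
H = 2809 * 1/4 / 20
H = 2809/4 / 20
H = 2809/80 m

2809/80 m


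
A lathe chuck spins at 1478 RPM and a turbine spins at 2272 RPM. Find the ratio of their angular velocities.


Given: RPM_A = 1478, RPM_B = 2272
omega = 2*pi*RPM/60, so omega_A/omega_B = RPM_A / RPM_B
omega_A/omega_B = 1478 / 2272
omega_A/omega_B = 739/1136

739/1136


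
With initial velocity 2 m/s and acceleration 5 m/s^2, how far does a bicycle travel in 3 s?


Given: v0 = 2 m/s, a = 5 m/s^2, t = 3 s
Using s = v0*t + (1/2)*a*t^2
s = 2*3 + (1/2)*5*3^2
s = 6 + (1/2)*45
s = 6 + 45/2
s = 57/2

57/2 m


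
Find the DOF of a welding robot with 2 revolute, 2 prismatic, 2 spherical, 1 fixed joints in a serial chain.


Given: serial robot with 2 revolute, 2 prismatic, 2 spherical, 1 fixed joints
DOF contribution per joint type: revolute=1, prismatic=1, spherical=3, fixed=0
DOF = 2*1 + 2*1 + 2*3 + 1*0
DOF = 10

10


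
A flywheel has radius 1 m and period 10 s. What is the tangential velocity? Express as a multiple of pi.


Given: radius r = 1 m, period T = 10 s
Using v = 2*pi*r / T
v = 2*pi*1 / 10
v = 2*pi / 10
v = 1/5*pi m/s

1/5*pi m/s


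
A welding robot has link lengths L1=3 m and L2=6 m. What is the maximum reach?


Given: L1 = 3 m, L2 = 6 m
For a 2-link planar arm, max reach = L1 + L2 (fully extended)
Max reach = 3 + 6
Max reach = 9 m

9 m


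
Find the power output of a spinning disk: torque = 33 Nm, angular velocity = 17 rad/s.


Given: tau = 33 Nm, omega = 17 rad/s
Using P = tau * omega
P = 33 * 17
P = 561 W

561 W


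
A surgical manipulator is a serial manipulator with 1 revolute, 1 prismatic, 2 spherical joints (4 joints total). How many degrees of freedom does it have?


Given: serial robot with 1 revolute, 1 prismatic, 2 spherical joints
DOF contribution per joint type: revolute=1, prismatic=1, spherical=3, fixed=0
DOF = 1*1 + 1*1 + 2*3
DOF = 8

8


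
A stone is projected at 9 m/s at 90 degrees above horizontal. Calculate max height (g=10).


Given: v0 = 9 m/s, theta = 90 deg, g = 10 m/s^2
sin^2(90) = 1
Using H = v0^2 * sin^2(theta) / (2*g)
H = 9^2 * 1 / (2*10)
H = 81 * 1 / 20
H = 81 / 20
H = 81/20 m

81/20 m


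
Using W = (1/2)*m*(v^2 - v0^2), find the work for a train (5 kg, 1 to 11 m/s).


Given: m = 5 kg, v0 = 1 m/s, v = 11 m/s
Using W = (1/2)*m*(v^2 - v0^2)
v^2 = 11^2 = 121
v0^2 = 1^2 = 1
v^2 - v0^2 = 121 - 1 = 120
W = (1/2)*5*120 = 300 J

300 J


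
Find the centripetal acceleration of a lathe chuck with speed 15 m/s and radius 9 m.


Given: v = 15 m/s, r = 9 m
Using a_c = v^2 / r
a_c = 15^2 / 9
a_c = 225 / 9
a_c = 25 m/s^2

25 m/s^2


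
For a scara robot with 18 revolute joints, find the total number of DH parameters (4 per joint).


Given: 18 joints, 4 DH parameters per joint (d, theta, a, alpha)
Total DH parameters = number_of_joints * 4
Total = 18 * 4
Total = 72

72


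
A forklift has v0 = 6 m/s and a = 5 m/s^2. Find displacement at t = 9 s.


Given: v0 = 6 m/s, a = 5 m/s^2, t = 9 s
Using s = v0*t + (1/2)*a*t^2
s = 6*9 + (1/2)*5*9^2
s = 54 + (1/2)*405
s = 54 + 405/2
s = 513/2

513/2 m


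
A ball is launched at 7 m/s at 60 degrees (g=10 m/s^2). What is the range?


Given: v0 = 7 m/s, theta = 60 deg, g = 10 m/s^2
sin(2*60) = sin(120) = sqrt(3)/2
Using R = v0^2 * sin(2*theta) / g
R = 7^2 * (sqrt(3)/2) / 10
R = 49 * sqrt(3) / 20
R = 49/20*sqrt(3) m

49/20*sqrt(3) m


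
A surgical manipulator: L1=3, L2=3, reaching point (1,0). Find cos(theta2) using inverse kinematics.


Given: L1 = 3, L2 = 3, target (x, y) = (1, 0)
Using cos(theta2) = (x^2 + y^2 - L1^2 - L2^2) / (2*L1*L2)
x^2 + y^2 = 1^2 + 0 = 1
L1^2 + L2^2 = 9 + 9 = 18
Numerator = 1 - 18 = -17
Denominator = 2*3*3 = 18
cos(theta2) = -17/18 = -17/18

-17/18


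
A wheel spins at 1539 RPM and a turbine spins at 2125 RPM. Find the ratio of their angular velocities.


Given: RPM_A = 1539, RPM_B = 2125
omega = 2*pi*RPM/60, so omega_A/omega_B = RPM_A / RPM_B
omega_A/omega_B = 1539 / 2125
omega_A/omega_B = 1539/2125

1539/2125


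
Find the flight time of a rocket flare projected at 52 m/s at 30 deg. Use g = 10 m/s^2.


Given: v0 = 52 m/s, theta = 30 deg, g = 10 m/s^2
sin(30) = 1/2
Using T = 2*v0*sin(theta) / g
T = 2*52*1/2 / 10
T = 52 / 10
T = 26/5 s

26/5 s


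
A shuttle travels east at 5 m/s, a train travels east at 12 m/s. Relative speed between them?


Given: v_A = 5 m/s east, v_B = 12 m/s east
Both move in the same direction; relative speed = |v_A - v_B|
|5 - 12| = |-7|
= 7 m/s

7 m/s


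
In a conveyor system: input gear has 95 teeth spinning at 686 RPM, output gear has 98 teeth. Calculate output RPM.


Given: N1 = 95 teeth, w1 = 686 RPM, N2 = 98 teeth
Using N1*w1 = N2*w2
w2 = N1*w1 / N2
w2 = 95*686 / 98
w2 = 65170 / 98
w2 = 665 RPM

665 RPM


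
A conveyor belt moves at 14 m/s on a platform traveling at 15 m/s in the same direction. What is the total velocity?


Given: object velocity = 14 m/s, platform velocity = 15 m/s (same direction)
Using classical velocity addition: v_total = v_object + v_platform
v_total = 14 + 15
v_total = 29 m/s

29 m/s


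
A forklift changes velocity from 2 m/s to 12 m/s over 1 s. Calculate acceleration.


Given: initial velocity v0 = 2 m/s, final velocity v = 12 m/s, time t = 1 s
Using a = (v - v0) / t
a = (12 - 2) / 1
a = 10 / 1
a = 10 m/s^2

10 m/s^2


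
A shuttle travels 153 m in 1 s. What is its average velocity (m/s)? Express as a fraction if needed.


Given: distance d = 153 m, time t = 1 s
Using v = d / t
v = 153 / 1
v = 153 m/s

153 m/s


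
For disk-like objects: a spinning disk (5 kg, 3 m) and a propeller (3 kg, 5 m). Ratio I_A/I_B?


Given: M1=5 kg, R1=3 m, M2=3 kg, R2=5 m
For a disk: I = (1/2)*M*R^2, so I_A/I_B = (M1*R1^2)/(M2*R2^2)
M1*R1^2 = 5*9 = 45
M2*R2^2 = 3*25 = 75
I_A/I_B = 45/75 = 3/5

3/5


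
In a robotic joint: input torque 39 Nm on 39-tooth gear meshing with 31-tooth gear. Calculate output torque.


Given: N1 = 39, N2 = 31, T1 = 39 Nm
Using T2/T1 = N2/N1
T2 = T1 * N2 / N1
T2 = 39 * 31 / 39
T2 = 1209 / 39
T2 = 31 Nm

31 Nm


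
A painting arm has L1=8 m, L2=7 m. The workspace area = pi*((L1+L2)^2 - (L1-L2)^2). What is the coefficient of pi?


Given: L1 = 8, L2 = 7
(L1+L2)^2 = (15)^2 = 225
(L1-L2)^2 = (1)^2 = 1
Difference = 225 - 1 = 224
This equals 4*L1*L2 = 4*8*7 = 224
Workspace area = 224*pi

224


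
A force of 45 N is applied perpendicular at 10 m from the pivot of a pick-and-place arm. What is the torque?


Given: F = 45 N, r = 10 m, angle = 90 deg (perpendicular)
Using tau = F * r * sin(90)
sin(90) = 1
tau = 45 * 10 * 1
tau = 450 Nm

450 Nm


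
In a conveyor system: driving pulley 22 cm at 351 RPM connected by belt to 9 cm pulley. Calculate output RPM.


Given: D1 = 22 cm, w1 = 351 RPM, D2 = 9 cm
Using D1*w1 = D2*w2
w2 = D1*w1 / D2
w2 = 22*351 / 9
w2 = 7722 / 9
w2 = 858 RPM

858 RPM


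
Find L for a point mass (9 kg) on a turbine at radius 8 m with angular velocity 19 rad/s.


Given: m = 9 kg, r = 8 m, omega = 19 rad/s
For a point mass: I = m*r^2
I = 9*8^2 = 9*64 = 576
L = I*omega = 576*19
L = 10944 kg*m^2/s

10944 kg*m^2/s


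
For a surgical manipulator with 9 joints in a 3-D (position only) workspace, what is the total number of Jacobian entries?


Given: task space dimension = 3, joints = 9
Jacobian is a 3 x 9 matrix
Total entries = rows * columns
Total = 3 * 9
Total = 27

27


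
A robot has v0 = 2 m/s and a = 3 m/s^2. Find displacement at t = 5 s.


Given: v0 = 2 m/s, a = 3 m/s^2, t = 5 s
Using s = v0*t + (1/2)*a*t^2
s = 2*5 + (1/2)*3*5^2
s = 10 + (1/2)*75
s = 10 + 75/2
s = 95/2

95/2 m


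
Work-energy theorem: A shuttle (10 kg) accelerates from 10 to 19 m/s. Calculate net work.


Given: m = 10 kg, v0 = 10 m/s, v = 19 m/s
Using W = (1/2)*m*(v^2 - v0^2)
v^2 = 19^2 = 361
v0^2 = 10^2 = 100
v^2 - v0^2 = 361 - 100 = 261
W = (1/2)*10*261 = 1305 J

1305 J


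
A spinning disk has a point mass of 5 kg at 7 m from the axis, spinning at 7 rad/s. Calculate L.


Given: m = 5 kg, r = 7 m, omega = 7 rad/s
For a point mass: I = m*r^2
I = 5*7^2 = 5*49 = 245
L = I*omega = 245*7
L = 1715 kg*m^2/s

1715 kg*m^2/s


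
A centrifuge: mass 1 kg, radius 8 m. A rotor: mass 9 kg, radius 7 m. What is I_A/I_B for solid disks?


Given: M1=1 kg, R1=8 m, M2=9 kg, R2=7 m
For a disk: I = (1/2)*M*R^2, so I_A/I_B = (M1*R1^2)/(M2*R2^2)
M1*R1^2 = 1*64 = 64
M2*R2^2 = 9*49 = 441
I_A/I_B = 64/441 = 64/441

64/441


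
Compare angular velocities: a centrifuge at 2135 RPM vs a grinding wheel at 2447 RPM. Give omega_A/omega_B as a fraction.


Given: RPM_A = 2135, RPM_B = 2447
omega = 2*pi*RPM/60, so omega_A/omega_B = RPM_A / RPM_B
omega_A/omega_B = 2135 / 2447
omega_A/omega_B = 2135/2447

2135/2447


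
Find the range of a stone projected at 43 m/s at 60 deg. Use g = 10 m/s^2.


Given: v0 = 43 m/s, theta = 60 deg, g = 10 m/s^2
sin(2*60) = sin(120) = sqrt(3)/2
Using R = v0^2 * sin(2*theta) / g
R = 43^2 * (sqrt(3)/2) / 10
R = 1849 * sqrt(3) / 20
R = 1849/20*sqrt(3) m

1849/20*sqrt(3) m


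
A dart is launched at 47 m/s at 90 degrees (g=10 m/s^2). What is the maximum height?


Given: v0 = 47 m/s, theta = 90 deg, g = 10 m/s^2
sin^2(90) = 1
Using H = v0^2 * sin^2(theta) / (2*g)
H = 47^2 * 1 / (2*10)
H = 2209 * 1 / 20
H = 2209 / 20
H = 2209/20 m

2209/20 m


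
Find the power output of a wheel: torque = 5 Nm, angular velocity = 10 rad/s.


Given: tau = 5 Nm, omega = 10 rad/s
Using P = tau * omega
P = 5 * 10
P = 50 W

50 W


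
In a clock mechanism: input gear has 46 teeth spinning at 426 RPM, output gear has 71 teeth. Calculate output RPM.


Given: N1 = 46 teeth, w1 = 426 RPM, N2 = 71 teeth
Using N1*w1 = N2*w2
w2 = N1*w1 / N2
w2 = 46*426 / 71
w2 = 19596 / 71
w2 = 276 RPM

276 RPM


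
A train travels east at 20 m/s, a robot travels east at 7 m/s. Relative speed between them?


Given: v_A = 20 m/s east, v_B = 7 m/s east
Both move in the same direction; relative speed = |v_A - v_B|
|20 - 7| = |13|
= 13 m/s

13 m/s


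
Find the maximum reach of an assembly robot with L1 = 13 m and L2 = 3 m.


Given: L1 = 13 m, L2 = 3 m
For a 2-link planar arm, max reach = L1 + L2 (fully extended)
Max reach = 13 + 3
Max reach = 16 m

16 m
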